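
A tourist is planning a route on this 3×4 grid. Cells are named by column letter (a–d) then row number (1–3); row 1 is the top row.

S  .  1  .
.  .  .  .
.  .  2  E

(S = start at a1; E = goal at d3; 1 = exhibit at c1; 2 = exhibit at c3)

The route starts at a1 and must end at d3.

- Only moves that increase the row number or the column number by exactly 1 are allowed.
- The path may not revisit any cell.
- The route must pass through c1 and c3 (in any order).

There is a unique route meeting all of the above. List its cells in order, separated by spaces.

a1 b1 c1 c2 c3 d3

Moves only go right or down, so the column and row indices never decrease.
Route from a1: right 2 to c1, down 2 to c3, right 1 to d3 — 5 moves in all.
Check: all required cells visited.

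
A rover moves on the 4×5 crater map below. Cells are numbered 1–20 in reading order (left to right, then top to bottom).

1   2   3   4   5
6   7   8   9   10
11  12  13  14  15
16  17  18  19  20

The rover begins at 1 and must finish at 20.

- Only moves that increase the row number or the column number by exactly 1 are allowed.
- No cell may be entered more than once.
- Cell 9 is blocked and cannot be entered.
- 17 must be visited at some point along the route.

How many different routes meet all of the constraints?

4

A right/down-only route from 1 to 20 makes exactly 3 down-moves and 4 right-moves in some order.
With no other constraints that would be C(7,3) = 35 routes.
Split at 17 and multiply the segment counts (each segment already excludes blocked cells): 1→17: 4; 17→20: 1; product = 4.
That gives 4 routes.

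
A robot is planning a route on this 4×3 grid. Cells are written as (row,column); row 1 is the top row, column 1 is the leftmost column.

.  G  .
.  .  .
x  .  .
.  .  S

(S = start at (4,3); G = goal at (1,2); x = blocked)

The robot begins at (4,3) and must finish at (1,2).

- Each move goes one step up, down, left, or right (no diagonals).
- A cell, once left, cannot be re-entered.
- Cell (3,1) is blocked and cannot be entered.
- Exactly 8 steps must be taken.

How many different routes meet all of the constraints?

Need simple routes of exactly 8 moves from (4,3) to (1,2) (Manhattan distance 4, so 2 moves are spent on a detour and 2 undoing it).
Enumerating: (4,3) (4,2) (3,2) (3,3) (2,3) (2,2) (2,1) (1,1) (1,2).
That gives 1 route.

1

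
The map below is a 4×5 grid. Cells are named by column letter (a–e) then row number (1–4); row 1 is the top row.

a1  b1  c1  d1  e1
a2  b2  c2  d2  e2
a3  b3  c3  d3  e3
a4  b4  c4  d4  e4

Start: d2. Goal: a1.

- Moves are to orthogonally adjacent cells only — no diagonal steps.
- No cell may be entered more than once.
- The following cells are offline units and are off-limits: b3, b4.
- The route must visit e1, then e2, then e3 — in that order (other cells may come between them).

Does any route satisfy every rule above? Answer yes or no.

One route that works: d2 → d1 → e1 → e2 → e3 → d3 → c3 → c2 → c1 → b1 → a1.

yes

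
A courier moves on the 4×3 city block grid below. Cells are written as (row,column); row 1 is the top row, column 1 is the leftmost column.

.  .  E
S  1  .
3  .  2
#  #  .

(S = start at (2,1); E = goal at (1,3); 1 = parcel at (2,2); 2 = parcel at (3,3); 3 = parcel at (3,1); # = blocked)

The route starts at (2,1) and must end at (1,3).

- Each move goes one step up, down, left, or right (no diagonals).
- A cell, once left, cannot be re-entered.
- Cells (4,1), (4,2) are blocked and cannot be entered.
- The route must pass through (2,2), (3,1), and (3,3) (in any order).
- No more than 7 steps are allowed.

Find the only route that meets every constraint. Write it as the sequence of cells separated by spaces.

(2,1) (3,1) (3,2) (3,3) (2,3) (2,2) (1,2) (1,3)

The budget equals the shortest possible length, so every move has to be on a shortest route through the required cells.
Route from (2,1): down 1 to (3,1), right 2 to (3,3), up 1 to (2,3), left 1 to (2,2), up 1 to (1,2), right 1 to (1,3) — 7 moves in all.
Check: all required cells visited; 7 ≤ 7 moves.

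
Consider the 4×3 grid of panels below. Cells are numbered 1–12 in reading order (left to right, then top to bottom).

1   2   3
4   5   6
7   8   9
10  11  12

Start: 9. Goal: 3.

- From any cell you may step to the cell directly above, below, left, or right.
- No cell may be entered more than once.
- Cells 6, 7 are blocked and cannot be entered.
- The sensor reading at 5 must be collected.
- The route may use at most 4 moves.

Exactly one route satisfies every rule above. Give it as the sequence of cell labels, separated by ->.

9 -> 8 -> 5 -> 2 -> 3

Any route must reach 5 and still end at 3 within 4 moves, so the order of the required stops is forced.
Route from 9: left 1 to 8, up 2 to 2, right 1 to 3 — 4 moves in all.
Check: all required cells visited; 4 ≤ 4 moves.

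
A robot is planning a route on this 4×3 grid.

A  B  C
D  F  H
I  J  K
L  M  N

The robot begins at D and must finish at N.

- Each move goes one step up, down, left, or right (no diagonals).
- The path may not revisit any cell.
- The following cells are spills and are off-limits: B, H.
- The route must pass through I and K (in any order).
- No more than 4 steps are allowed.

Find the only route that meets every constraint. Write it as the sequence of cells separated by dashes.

D - I - J - K - N

The budget equals the shortest possible length, so every move has to be on a shortest route through the required cells.
Route from D: down 1 to I, right 2 to K, down 1 to N — 4 moves in all.
Check: all required cells visited; 4 ≤ 4 moves.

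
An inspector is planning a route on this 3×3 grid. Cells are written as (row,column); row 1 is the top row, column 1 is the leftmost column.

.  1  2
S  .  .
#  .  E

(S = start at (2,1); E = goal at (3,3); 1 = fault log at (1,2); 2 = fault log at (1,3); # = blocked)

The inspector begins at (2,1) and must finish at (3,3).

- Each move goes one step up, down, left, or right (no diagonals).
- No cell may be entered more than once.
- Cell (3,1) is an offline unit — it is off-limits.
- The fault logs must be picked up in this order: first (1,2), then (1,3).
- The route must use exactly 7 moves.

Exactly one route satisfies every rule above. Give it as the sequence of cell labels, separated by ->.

The waypoints must appear in the order (1,2), (1,3), with no cell reused.
Route from (2,1): up 1 to (1,1), right 2 to (1,3), down 1 to (2,3), left 1 to (2,2), down 1 to (3,2), right 1 to (3,3) — 7 moves in all.
Check: order respected (1 at step 2, 2 at step 3); 7 moves as required.

(2,1) -> (1,1) -> (1,2) -> (1,3) -> (2,3) -> (2,2) -> (3,2) -> (3,3)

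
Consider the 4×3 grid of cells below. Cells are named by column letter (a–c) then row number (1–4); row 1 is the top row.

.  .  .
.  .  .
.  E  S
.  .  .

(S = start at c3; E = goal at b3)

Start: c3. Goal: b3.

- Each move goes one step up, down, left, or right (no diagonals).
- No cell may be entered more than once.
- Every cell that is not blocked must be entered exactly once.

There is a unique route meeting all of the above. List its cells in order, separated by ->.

c3 -> c4 -> b4 -> a4 -> a3 -> a2 -> a1 -> b1 -> c1 -> c2 -> b2 -> b3

Need to visit all 12 open cells exactly once, starting at c3 and ending at b3.
Route from c3: down to c4, 2× left (reaching a4), 3× up (reaching a1), 2× right (reaching c1), down to c2, left to b2, down to b3 — 11 moves in all.
Check: all 12 open cells covered.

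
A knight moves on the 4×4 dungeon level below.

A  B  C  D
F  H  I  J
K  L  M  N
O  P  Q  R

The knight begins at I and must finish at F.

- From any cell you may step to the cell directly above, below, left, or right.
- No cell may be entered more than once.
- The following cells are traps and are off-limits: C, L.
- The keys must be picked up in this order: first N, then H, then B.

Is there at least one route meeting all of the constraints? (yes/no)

no

Even ignoring the required order, no revisit-free route from I to F manages to pass through all of N, H, and B: branching out from I, every path either misses one of them or, having collected them, can no longer reach F without re-entering a cell.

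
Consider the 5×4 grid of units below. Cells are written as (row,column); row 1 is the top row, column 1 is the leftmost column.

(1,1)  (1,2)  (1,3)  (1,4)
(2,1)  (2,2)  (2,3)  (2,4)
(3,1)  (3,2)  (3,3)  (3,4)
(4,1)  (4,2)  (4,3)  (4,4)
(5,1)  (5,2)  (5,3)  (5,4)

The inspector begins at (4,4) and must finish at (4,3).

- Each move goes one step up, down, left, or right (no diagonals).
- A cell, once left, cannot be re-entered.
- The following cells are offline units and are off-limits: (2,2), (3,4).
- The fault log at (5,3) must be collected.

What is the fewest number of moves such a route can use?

3

Any route passes through (5,3) somewhere between (4,4) and (4,3). Summing Manhattan distances along the two legs ((4,4) → (5,3) → (4,3)) gives a lower bound of 2 + 1 = 3 moves.
A route of 3 moves achieves this: (4,4) → (5,4) → (5,3) → (4,3).
Since 3 matches the lower bound, it is optimal.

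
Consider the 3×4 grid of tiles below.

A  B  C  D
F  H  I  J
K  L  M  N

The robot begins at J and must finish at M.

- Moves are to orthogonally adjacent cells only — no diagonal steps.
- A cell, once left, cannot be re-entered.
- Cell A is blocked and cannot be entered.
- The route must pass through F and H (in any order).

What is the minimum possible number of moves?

Any route passes through F and H in some order between J and M. Summing Manhattan distances along each leg and taking the cheapest ordering (J → F → H → M) gives a lower bound of 3 + 1 + 2 = 6 moves.
A route of 6 moves achieves this: J → I → H → F → K → L → M.
Since 6 matches the lower bound, it is optimal.

6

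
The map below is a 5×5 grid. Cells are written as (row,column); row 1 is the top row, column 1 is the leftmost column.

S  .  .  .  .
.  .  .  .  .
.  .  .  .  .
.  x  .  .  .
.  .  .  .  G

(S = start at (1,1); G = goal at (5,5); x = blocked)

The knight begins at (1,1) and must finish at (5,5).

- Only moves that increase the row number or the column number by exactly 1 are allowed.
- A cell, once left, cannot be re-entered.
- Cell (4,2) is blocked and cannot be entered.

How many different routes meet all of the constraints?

A right/down-only route from (1,1) to (5,5) makes exactly 4 down-moves and 4 right-moves in some order.
With no other constraints that would be C(8,4) = 70 routes.
Subtract routes through each blocked cell (inclusion–exclusion for overlaps): − through (4,2): 16 → 54.
That gives 54 routes.

54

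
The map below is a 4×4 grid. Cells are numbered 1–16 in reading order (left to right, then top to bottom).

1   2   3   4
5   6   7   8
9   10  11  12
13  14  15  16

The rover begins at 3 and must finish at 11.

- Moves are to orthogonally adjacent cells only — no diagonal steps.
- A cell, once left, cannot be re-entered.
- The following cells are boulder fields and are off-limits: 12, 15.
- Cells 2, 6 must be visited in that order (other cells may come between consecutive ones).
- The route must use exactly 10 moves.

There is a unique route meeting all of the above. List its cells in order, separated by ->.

The waypoints must appear in the order 2, 6, with no cell reused.
Route from 3: 2× left (reaching 1), 3× down (reaching 13), right to 14, 2× up (reaching 6), right to 7, down to 11 — 10 moves in all.
Check: order respected (2 at step 1, 6 at step 8); 10 moves as required.

3 -> 2 -> 1 -> 5 -> 9 -> 13 -> 14 -> 10 -> 6 -> 7 -> 11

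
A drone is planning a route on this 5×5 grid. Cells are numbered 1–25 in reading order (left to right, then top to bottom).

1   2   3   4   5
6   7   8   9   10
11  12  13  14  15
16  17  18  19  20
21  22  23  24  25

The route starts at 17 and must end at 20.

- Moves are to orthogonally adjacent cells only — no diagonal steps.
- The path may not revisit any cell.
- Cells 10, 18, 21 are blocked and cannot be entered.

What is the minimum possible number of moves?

The Manhattan distance from 17 to 20 is |4−4| + |2−5| = 3, so at least 3 moves are needed.
That bound ignores the blocked cells. Measuring each leg by the fewest moves that actually steer around them (17→20: 5) raises the lower bound to 5.
A route of 5 moves exists: 17 → 12 → 13 → 14 → 19 → 20.
Since 5 matches that lower bound, it is optimal.

5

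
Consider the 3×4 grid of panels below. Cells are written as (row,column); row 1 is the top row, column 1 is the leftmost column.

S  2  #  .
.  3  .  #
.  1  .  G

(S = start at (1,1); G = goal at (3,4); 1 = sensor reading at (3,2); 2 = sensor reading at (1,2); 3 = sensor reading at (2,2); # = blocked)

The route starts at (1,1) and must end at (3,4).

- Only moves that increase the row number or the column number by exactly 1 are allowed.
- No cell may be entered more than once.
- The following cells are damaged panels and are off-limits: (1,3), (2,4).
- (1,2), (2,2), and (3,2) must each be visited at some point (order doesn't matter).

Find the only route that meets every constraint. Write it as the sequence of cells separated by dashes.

(1,1) - (1,2) - (2,2) - (3,2) - (3,3) - (3,4)

Moves only go right or down, so the column and row indices never decrease.
Route from (1,1): right 1 to (1,2), down 2 to (3,2), right 2 to (3,4) — 5 moves in all.
Check: all required cells visited.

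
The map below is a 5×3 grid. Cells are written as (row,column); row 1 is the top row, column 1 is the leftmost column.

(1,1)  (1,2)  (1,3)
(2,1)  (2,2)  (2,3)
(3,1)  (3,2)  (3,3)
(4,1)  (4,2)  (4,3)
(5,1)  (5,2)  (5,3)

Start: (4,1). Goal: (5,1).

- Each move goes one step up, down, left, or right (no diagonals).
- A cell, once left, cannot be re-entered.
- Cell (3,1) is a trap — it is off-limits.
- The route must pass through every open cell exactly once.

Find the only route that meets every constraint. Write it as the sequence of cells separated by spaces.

(4,1) (4,2) (3,2) (2,2) (2,1) (1,1) (1,2) (1,3) (2,3) (3,3) (4,3) (5,3) (5,2) (5,1)

Need to visit all 14 open cells exactly once, starting at (4,1) and ending at (5,1).
Cell (2,1) has only two open neighbours ((1,1) and (2,2)), so the path must pass straight through it: one of those is the cell it's entered from and the other is where it exits.
Route from (4,1): right 1 to (4,2), up 2 to (2,2), left 1 to (2,1), up 1 to (1,1), right 2 to (1,3), down 4 to (5,3), left 2 to (5,1) — 13 moves in all.
Check: all 14 open cells covered.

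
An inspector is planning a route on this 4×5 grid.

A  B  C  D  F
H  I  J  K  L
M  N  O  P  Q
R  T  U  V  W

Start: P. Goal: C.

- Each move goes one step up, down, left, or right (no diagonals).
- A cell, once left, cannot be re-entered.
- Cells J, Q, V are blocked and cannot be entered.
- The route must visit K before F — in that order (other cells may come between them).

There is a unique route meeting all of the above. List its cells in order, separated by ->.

The waypoints must appear in the order K, F, with no cell reused.
Route from P: up 1 to K, right 1 to L, up 1 to F, left 2 to C — 5 moves in all.
Check: order respected (K at step 1, F at step 3).

P -> K -> L -> F -> D -> C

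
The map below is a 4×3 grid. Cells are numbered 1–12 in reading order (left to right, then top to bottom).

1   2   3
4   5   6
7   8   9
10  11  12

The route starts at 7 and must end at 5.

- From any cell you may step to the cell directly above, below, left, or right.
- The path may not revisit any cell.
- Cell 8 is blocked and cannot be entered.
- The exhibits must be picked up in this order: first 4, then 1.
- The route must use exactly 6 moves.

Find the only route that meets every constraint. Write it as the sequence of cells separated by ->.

The waypoints must appear in the order 4, 1, with no cell reused.
Route from 7: up 2 to 1, right 2 to 3, down 1 to 6, left 1 to 5 — 6 moves in all.
Check: order respected (4 at step 1, 1 at step 2); 6 moves as required.

7 -> 4 -> 1 -> 2 -> 3 -> 6 -> 5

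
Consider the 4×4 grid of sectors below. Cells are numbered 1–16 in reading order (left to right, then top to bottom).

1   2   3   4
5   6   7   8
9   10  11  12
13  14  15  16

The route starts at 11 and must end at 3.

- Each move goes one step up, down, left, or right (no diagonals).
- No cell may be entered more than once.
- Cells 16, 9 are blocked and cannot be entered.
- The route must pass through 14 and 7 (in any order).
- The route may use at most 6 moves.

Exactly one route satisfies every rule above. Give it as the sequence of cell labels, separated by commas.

11, 15, 14, 10, 6, 7, 3

The budget equals the shortest possible length, so every move has to be on a shortest route through the required cells.
Route from 11: down to 15, left to 14, 2× up (reaching 6), right to 7, up to 3 — 6 moves in all.
Check: all required cells visited; 6 ≤ 6 moves.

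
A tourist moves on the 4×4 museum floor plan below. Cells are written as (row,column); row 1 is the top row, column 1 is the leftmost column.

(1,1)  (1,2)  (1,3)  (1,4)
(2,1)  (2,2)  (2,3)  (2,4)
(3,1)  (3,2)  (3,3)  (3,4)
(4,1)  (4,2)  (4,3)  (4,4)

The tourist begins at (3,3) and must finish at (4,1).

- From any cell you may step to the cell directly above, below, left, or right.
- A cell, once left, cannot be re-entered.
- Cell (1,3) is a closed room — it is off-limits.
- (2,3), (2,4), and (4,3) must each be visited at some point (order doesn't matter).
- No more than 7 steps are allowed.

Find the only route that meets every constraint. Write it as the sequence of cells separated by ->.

The budget equals the shortest possible length, so every move has to be on a shortest route through the required cells.
Route from (3,3): up 1 to (2,3), right 1 to (2,4), down 2 to (4,4), left 3 to (4,1) — 7 moves in all.
Check: all required cells visited; 7 ≤ 7 moves.

(3,3) -> (2,3) -> (2,4) -> (3,4) -> (4,4) -> (4,3) -> (4,2) -> (4,1)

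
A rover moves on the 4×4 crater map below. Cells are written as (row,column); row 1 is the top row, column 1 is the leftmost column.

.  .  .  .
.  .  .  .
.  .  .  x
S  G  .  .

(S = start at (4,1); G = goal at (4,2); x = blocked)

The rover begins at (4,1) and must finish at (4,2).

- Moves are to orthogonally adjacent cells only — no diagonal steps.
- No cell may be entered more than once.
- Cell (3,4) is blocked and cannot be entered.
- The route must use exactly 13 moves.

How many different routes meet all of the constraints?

Need simple routes of exactly 13 moves from (4,1) to (4,2) (Manhattan distance 1, so 6 moves are spent on a detour and 6 undoing it).
Enumerating: (4,1) (3,1) (2,1) (1,1) (1,2) (1,3) (1,4) (2,4) (2,3) (2,2) (3,2) (3,3) (4,3) (4,2) | (4,1) (3,1) (3,2) (2,2) (2,1) (1,1) (1,2) (1,3) (1,4) (2,4) (2,3) (3,3) (4,3) (4,2).
That gives 2 routes.

2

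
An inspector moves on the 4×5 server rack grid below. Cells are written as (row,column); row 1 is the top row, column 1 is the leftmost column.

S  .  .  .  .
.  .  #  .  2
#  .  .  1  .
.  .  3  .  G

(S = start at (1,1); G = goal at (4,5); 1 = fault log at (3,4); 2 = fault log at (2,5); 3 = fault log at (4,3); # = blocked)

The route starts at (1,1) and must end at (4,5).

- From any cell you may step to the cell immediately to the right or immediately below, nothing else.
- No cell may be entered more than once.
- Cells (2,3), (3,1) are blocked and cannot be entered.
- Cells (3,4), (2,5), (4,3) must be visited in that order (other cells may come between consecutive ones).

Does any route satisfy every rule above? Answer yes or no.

(2,5) lies above (3,4), so going from (3,4) to (2,5) would need an upward move — but moves only go right/down, so (3,4) cannot be visited before (2,5).

no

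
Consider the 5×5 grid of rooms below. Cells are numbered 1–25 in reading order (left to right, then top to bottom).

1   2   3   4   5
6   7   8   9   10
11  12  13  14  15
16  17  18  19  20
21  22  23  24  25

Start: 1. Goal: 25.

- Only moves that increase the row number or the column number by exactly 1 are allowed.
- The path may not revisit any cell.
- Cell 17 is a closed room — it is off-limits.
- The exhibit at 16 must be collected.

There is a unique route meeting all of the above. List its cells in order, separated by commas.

Moves only go right or down, so the column and row indices never decrease.
Route from 1: down 4 to 21, right 4 to 25 — 8 moves in all.
Check: all required cells visited.

1, 6, 11, 16, 21, 22, 23, 24, 25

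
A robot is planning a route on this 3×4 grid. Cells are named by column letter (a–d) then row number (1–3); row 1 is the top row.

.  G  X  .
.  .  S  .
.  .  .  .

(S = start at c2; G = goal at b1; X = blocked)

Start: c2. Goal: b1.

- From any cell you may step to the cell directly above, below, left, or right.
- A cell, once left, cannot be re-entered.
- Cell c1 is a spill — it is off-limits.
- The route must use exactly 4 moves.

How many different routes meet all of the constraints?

Need simple routes of exactly 4 moves from c2 to b1 (Manhattan distance 2, so 1 moves are spent on a detour and 1 undoing it).
Enumerating: c2 c3 b3 b2 b1 | c2 b2 a2 a1 b1.
That gives 2 routes.

2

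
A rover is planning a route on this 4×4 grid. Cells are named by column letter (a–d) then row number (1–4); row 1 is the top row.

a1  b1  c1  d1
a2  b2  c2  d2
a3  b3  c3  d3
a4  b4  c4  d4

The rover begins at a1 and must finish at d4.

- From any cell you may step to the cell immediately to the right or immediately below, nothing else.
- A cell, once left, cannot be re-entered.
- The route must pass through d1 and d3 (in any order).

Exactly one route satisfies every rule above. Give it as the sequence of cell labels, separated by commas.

a1, b1, c1, d1, d2, d3, d4

Moves only go right or down, so the column and row indices never decrease.
Route from a1: 3× right (reaching d1), 3× down (reaching d4) — 6 moves in all.
Check: all required cells visited.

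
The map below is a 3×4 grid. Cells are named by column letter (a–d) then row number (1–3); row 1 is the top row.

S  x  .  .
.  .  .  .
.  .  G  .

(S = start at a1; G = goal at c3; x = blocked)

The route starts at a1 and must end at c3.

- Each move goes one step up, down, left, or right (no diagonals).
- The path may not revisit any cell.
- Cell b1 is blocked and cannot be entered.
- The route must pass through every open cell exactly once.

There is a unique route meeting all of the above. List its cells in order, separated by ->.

Need to visit all 11 open cells exactly once, starting at a1 and ending at c3.
Route from a1: down 2 to a3, right 1 to b3, up 1 to b2, right 1 to c2, up 1 to c1, right 1 to d1, down 2 to d3, left 1 to c3 — 10 moves in all.
Check: all 11 open cells covered.

a1 -> a2 -> a3 -> b3 -> b2 -> c2 -> c1 -> d1 -> d2 -> d3 -> c3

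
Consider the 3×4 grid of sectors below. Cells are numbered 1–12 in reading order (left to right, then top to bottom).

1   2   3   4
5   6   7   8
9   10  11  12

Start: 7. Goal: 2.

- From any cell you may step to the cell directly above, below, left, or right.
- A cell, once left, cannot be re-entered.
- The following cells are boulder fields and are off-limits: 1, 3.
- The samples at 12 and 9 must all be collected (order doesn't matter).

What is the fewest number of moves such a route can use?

Any route passes through 12 and 9 in some order between 7 and 2. Summing Manhattan distances along each leg and taking the cheapest ordering (7 → 12 → 9 → 2) gives a lower bound of 2 + 3 + 3 = 8 moves.
A route of 8 moves achieves this: 7 → 8 → 12 → 11 → 10 → 9 → 5 → 6 → 2.
Since 8 matches the lower bound, it is optimal.

8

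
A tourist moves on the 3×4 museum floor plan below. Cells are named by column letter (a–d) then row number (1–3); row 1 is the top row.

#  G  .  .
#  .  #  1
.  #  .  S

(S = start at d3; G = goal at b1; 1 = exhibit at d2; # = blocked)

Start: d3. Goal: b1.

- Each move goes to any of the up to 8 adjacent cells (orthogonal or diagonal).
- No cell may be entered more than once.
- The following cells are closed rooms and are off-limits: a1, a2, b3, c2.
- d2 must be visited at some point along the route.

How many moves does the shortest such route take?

Any route passes through d2 somewhere between d3 and b1. Summing Chebyshev distances along the two legs (d3 → d2 → b1) gives a lower bound of 1 + 2 = 3 moves.
A route of 3 moves achieves this: d3 → d2 → c1 → b1.
Since 3 matches the lower bound, it is optimal.

3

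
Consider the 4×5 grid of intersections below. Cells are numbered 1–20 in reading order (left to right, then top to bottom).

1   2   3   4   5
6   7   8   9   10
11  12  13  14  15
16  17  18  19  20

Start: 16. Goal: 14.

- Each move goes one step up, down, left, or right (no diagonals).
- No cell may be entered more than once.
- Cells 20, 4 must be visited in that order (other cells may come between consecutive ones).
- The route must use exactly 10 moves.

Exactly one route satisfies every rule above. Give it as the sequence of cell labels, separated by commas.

16, 17, 18, 19, 20, 15, 10, 5, 4, 9, 14

The waypoints must appear in the order 20, 4, with no cell reused.
Route from 16: 4× right (reaching 20), 3× up (reaching 5), left to 4, 2× down (reaching 14) — 10 moves in all.
Check: order respected (20 at step 4, 4 at step 8); 10 moves as required.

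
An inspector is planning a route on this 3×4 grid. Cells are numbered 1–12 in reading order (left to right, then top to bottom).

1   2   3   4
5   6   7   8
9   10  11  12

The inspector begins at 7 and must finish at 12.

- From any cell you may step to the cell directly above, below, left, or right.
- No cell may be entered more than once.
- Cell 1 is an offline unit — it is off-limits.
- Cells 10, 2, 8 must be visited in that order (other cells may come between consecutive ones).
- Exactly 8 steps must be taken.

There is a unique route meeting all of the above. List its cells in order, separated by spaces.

7 11 10 6 2 3 4 8 12

The waypoints must appear in the order 10, 2, 8, with no cell reused.
Route from 7: down 1 to 11, left 1 to 10, up 2 to 2, right 2 to 4, down 2 to 12 — 8 moves in all.
Check: order respected (10 at step 2, 2 at step 4, 8 at step 7); 8 moves as required.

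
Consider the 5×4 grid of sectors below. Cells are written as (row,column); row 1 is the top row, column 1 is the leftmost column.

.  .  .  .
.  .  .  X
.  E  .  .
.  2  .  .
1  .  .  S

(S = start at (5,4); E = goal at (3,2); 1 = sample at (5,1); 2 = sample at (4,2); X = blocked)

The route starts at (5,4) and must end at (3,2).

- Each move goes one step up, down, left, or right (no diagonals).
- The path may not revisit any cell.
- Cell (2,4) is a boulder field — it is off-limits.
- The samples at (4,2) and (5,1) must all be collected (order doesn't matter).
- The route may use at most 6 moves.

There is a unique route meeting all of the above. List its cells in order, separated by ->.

(5,4) -> (5,3) -> (5,2) -> (5,1) -> (4,1) -> (4,2) -> (3,2)

Any route must reach (4,2) and (5,1) and still end at (3,2) within 6 moves, so the order of the required stops is forced.
Route from (5,4): left 3 to (5,1), up 1 to (4,1), right 1 to (4,2), up 1 to (3,2) — 6 moves in all.
Check: all required cells visited; 6 ≤ 6 moves.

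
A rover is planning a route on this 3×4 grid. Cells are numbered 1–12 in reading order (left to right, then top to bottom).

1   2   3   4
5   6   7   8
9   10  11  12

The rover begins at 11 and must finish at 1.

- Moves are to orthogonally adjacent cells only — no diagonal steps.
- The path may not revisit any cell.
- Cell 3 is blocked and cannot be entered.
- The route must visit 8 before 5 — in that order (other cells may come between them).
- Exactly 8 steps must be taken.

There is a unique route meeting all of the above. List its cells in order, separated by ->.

The waypoints must appear in the order 8, 5, with no cell reused.
Route from 11: right to 12, up to 8, 2× left (reaching 6), down to 10, left to 9, 2× up (reaching 1) — 8 moves in all.
Check: order respected (8 at step 2, 5 at step 7); 8 moves as required.

11 -> 12 -> 8 -> 7 -> 6 -> 10 -> 9 -> 5 -> 1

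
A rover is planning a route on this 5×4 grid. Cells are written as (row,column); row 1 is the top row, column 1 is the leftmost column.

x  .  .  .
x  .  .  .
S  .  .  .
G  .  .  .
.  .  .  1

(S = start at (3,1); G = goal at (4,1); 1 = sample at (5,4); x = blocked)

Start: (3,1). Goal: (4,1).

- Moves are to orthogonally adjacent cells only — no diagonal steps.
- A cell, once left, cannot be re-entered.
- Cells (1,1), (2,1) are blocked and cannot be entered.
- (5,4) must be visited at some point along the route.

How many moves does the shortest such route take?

9

Any route passes through (5,4) somewhere between (3,1) and (4,1). Summing Manhattan distances along the two legs ((3,1) → (5,4) → (4,1)) gives a lower bound of 5 + 4 = 9 moves.
A route of 9 moves achieves this: (3,1) → (3,2) → (4,2) → (4,3) → (4,4) → (5,4) → (5,3) → (5,2) → (5,1) → (4,1).
Since 9 matches the lower bound, it is optimal.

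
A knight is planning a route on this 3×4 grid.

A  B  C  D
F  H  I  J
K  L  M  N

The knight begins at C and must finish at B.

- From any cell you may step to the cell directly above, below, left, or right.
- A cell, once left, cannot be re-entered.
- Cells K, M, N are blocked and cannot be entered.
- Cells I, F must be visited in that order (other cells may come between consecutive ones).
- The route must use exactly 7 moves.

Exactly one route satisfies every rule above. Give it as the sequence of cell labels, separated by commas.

C, D, J, I, H, F, A, B

The waypoints must appear in the order I, F, with no cell reused.
Route from C: right to D, down to J, 3× left (reaching F), up to A, right to B — 7 moves in all.
Check: order respected (I at step 3, F at step 5); 7 moves as required.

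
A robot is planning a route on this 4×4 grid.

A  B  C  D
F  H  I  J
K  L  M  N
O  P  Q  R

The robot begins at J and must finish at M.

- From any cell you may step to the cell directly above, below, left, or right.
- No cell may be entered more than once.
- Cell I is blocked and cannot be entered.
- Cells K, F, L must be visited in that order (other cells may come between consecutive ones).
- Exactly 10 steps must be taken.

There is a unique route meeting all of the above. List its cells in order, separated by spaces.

The waypoints must appear in the order K, F, L, with no cell reused.
Route from J: down 2 to R, left 3 to O, up 2 to F, right 1 to H, down 1 to L, right 1 to M — 10 moves in all.
Check: order respected (K at step 6, F at step 7, L at step 9); 10 moves as required.

J N R Q P O K F H L M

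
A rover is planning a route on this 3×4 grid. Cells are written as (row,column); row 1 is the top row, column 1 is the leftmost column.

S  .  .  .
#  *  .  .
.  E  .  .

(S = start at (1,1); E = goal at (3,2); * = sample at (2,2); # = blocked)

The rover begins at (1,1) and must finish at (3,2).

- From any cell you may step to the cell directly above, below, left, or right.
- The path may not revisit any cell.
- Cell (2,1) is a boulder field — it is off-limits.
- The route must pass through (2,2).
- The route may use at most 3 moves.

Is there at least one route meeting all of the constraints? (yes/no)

One route that works: (1,1) → (1,2) → (2,2) → (3,2).

yes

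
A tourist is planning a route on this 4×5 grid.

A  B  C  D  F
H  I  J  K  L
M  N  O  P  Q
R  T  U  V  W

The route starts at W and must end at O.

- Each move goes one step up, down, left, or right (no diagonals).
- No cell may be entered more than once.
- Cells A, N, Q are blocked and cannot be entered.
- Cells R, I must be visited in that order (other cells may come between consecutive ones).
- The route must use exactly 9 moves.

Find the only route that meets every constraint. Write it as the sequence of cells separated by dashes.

W - V - U - T - R - M - H - I - J - O

The waypoints must appear in the order R, I, with no cell reused.
Route from W: left 4 to R, up 2 to H, right 2 to J, down 1 to O — 9 moves in all.
Check: order respected (R at step 4, I at step 7); 9 moves as required.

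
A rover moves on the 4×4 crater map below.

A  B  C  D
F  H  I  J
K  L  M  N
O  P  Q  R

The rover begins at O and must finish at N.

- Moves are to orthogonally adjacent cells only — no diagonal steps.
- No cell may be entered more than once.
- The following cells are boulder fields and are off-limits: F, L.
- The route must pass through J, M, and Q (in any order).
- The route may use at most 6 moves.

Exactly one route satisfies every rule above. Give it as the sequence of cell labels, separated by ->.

The budget equals the shortest possible length, so every move has to be on a shortest route through the required cells.
Route from O: right 2 to Q, up 2 to I, right 1 to J, down 1 to N — 6 moves in all.
Check: all required cells visited; 6 ≤ 6 moves.

O -> P -> Q -> M -> I -> J -> N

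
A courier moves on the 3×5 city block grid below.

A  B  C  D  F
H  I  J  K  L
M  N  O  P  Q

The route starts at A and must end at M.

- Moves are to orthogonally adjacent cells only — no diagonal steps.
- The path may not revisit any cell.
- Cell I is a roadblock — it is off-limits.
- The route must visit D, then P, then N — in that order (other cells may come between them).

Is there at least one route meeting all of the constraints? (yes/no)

One route that works: A → B → C → D → K → P → O → N → M.

yes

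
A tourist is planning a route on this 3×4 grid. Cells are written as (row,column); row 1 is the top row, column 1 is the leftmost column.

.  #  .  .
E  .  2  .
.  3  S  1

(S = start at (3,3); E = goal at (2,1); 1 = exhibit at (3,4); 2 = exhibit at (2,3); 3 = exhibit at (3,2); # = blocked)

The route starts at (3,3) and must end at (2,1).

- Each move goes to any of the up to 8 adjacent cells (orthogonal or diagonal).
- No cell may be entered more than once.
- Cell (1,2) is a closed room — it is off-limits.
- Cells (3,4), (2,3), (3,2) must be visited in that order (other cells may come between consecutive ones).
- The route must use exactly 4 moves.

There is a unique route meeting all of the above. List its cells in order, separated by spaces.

(3,3) (3,4) (2,3) (3,2) (2,1)

The waypoints must appear in the order (3,4), (2,3), (3,2), with no cell reused.
Route from (3,3): right 1 to (3,4), up-left 1 to (2,3), down-left 1 to (3,2), up-left 1 to (2,1) — 4 moves in all.
Check: order respected (1 at step 1, 2 at step 2, 3 at step 3); 4 moves as required.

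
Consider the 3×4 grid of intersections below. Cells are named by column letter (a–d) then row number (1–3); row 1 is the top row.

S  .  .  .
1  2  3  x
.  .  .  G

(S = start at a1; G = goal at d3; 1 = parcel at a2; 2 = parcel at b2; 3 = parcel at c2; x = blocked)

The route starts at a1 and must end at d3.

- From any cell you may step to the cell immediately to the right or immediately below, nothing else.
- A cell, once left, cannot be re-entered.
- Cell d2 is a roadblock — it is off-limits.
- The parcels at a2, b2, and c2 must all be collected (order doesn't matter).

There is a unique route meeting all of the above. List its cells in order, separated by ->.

a1 -> a2 -> b2 -> c2 -> c3 -> d3

Moves only go right or down, so the column and row indices never decrease.
Route from a1: down to a2, 2× right (reaching c2), down to c3, right to d3 — 5 moves in all.
Check: all required cells visited.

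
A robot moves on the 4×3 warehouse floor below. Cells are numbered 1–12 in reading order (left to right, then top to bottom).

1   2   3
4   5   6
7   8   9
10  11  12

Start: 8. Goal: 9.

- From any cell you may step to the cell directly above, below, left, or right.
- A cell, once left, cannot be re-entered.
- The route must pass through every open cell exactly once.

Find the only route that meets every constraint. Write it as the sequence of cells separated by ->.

8 -> 5 -> 6 -> 3 -> 2 -> 1 -> 4 -> 7 -> 10 -> 11 -> 12 -> 9

Need to visit all 12 open cells exactly once, starting at 8 and ending at 9.
Cell 1 has only two open neighbours (4 and 2), so the path must pass straight through it: one of those is the cell it's entered from and the other is where it exits.
Route from 8: up to 5, right to 6, up to 3, 2× left (reaching 1), 3× down (reaching 10), 2× right (reaching 12), up to 9 — 11 moves in all.
Check: all 12 open cells covered.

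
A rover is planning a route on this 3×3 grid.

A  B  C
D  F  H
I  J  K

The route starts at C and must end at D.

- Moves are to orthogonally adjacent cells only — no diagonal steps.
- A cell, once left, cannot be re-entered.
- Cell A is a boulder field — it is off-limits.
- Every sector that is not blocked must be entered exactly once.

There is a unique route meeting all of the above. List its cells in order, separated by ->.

C -> B -> F -> H -> K -> J -> I -> D

Need to visit all 8 open cells exactly once, starting at C and ending at D.
Route from C: left 1 to B, down 1 to F, right 1 to H, down 1 to K, left 2 to I, up 1 to D — 7 moves in all.
Check: all 8 open cells covered.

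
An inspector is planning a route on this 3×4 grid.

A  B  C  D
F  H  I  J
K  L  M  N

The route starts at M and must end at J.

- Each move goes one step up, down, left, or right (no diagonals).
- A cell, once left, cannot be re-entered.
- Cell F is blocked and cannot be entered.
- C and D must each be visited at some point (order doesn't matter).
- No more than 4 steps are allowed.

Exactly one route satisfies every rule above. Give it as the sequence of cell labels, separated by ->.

M -> I -> C -> D -> J

The budget equals the shortest possible length, so every move has to be on a shortest route through the required cells.
Route from M: up 2 to C, right 1 to D, down 1 to J — 4 moves in all.
Check: all required cells visited; 4 ≤ 4 moves.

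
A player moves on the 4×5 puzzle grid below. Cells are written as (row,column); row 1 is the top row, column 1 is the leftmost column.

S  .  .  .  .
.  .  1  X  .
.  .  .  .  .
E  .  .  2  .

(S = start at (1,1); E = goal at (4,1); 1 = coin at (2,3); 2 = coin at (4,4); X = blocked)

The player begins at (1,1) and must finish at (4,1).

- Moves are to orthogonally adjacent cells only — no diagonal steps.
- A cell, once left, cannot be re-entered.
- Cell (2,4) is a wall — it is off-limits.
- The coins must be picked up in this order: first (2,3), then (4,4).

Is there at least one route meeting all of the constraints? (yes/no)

One route that works: (1,1) → (2,1) → (2,2) → (2,3) → (3,3) → (3,4) → (4,4) → (4,3) → (4,2) → (4,1).

yes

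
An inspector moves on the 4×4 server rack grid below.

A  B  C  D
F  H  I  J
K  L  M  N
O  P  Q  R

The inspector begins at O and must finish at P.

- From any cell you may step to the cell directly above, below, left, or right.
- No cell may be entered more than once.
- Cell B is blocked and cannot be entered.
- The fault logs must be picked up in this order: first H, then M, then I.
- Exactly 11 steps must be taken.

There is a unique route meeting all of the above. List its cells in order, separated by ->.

O -> K -> F -> H -> L -> M -> I -> J -> N -> R -> Q -> P

The waypoints must appear in the order H, M, I, with no cell reused.
Route from O: 2× up (reaching F), right to H, down to L, right to M, up to I, right to J, 2× down (reaching R), 2× left (reaching P) — 11 moves in all.
Check: order respected (H at step 3, M at step 5, I at step 6); 11 moves as required.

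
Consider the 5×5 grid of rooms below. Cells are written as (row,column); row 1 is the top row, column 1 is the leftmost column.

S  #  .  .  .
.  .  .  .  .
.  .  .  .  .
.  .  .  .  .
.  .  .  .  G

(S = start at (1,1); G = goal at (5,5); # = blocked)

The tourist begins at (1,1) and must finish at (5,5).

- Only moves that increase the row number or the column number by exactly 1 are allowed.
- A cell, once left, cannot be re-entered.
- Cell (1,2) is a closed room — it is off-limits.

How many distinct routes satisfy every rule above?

35

A right/down-only route from (1,1) to (5,5) makes exactly 4 down-moves and 4 right-moves in some order.
With no other constraints that would be C(8,4) = 70 routes.
Subtract routes through each blocked cell (inclusion–exclusion for overlaps): − through (1,2): 35 → 35.
That gives 35 routes.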